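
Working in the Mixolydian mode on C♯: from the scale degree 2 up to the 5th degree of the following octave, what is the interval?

perfect eleventh

The scale runs C♯ D♯ E♯ F♯ G♯ A♯ B.
The scale degree 2 is D♯ and the scale degree 5 (up an octave) is G♯.
From D♯ to G♯ is 17 semitones, exactly the perfect eleventh.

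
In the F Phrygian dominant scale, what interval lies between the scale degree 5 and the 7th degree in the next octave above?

minor 10th

Spelling the F Phrygian dominant scale: F Gb A Bb C Db Eb.
The scale degree 5 is C and the 7th degree (up an octave) is Eb.
C up to Eb is 15 semitones, a half step narrower than a major tenth, so the interval is minor.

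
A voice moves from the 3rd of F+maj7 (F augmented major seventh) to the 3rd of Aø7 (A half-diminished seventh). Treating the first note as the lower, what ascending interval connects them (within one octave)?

The 3rd of F+maj7 (F augmented major seventh) is A; the 3rd of Aø7 (A half-diminished seventh) is C.
A up to C is 3 semitones, a half step narrower than a major third, so the interval is minor.

minor third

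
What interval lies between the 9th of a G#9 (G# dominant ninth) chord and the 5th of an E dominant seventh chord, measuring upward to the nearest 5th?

The 9th of G#9 (G# dominant ninth) is A#; the 5th of E dominant seventh is B.
From A# to B: 1 semitone over a second = minor.

m2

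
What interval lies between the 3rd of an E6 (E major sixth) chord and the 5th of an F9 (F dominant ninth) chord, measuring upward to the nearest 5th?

diminished 4th

The 3rd of E6 (E major sixth) is G#; the 5th of F9 (F dominant ninth) is C.
From G# to C: 4 semitones over a fourth = diminished.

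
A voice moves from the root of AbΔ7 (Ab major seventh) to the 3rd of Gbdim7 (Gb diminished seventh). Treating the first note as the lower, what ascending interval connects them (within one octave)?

AbΔ7 (Ab major seventh) has Ab as its root, and Gbdim7 (Gb diminished seventh) has Bbb as its 3rd.
2 letter names make it a second; at 1 semitone (a half step narrower than major) the quality is minor.

m2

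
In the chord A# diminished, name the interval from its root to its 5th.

diminished fifth

Spelling the chord: A#-C#-E.
That puts A# below E.
5 letter names make it a fifth; at 6 semitones (a half step narrower than perfect) the quality is diminished.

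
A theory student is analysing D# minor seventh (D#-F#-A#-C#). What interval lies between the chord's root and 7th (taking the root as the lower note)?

m7

Root = D#; 7th = C#.
7 letter names make it a seventh; at 10 semitones (a half step narrower than major) the quality is minor.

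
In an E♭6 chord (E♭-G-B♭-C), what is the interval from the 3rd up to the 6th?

The 3rd is G and the 6th is C.
From G to C is 5 semitones, exactly the perfect fourth.

perfect 4th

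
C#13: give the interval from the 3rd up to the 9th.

minor seventh

The chord tones of C#13 are C#–E#–G#–B–D#–A#.
3rd = E#; 9th = D#.
7 letter names make it a seventh; at 10 semitones (a half step narrower than major) the quality is minor.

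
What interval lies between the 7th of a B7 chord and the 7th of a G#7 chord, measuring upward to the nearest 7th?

major 6th

The 7th of B7 is A; the 7th of G#7 is F#.
From A to F# is 9 semitones, exactly the major sixth.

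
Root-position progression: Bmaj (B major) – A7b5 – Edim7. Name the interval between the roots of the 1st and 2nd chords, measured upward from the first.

The roots are B and A.
From B to A: 10 semitones over a seventh = minor.

m7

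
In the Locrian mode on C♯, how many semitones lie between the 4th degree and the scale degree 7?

The scale is C♯ D E F♯ G A B.
F♯ up to B is a perfect fourth — 5 semitones.

5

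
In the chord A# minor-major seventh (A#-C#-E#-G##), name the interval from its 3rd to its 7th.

augmented fifth

So we need the interval from C# up to G##.
5 letter names make it a fifth; at 8 semitones (a half step wider than perfect) the quality is augmented.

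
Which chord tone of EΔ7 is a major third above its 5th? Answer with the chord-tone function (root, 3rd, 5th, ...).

EM7 (E major seventh) is spelled E-G#-B-D#.
The 5th is B. A major third above B is D#.
D# is the chord's 7th.

7th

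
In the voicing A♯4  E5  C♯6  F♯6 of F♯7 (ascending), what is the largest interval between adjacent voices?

Adjacent intervals: A♯4→E5 = diminished fifth; E5→C♯6 = major sixth; C♯6→F♯6 = perfect fourth.
The largest is E5 to C♯6, a major sixth (9 semitones).

major sixth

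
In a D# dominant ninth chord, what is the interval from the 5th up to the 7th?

Spelling the chord: D#-F##-A#-C#-E#.
5th = A#; 7th = C#.
A# up to C# is 3 semitones, a half step narrower than a major third, so the interval is minor.

minor 3rd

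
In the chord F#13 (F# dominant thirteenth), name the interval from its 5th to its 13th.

The chord tones of F# dominant thirteenth are F#–A#–C#–E–G#–D#.
5th = C#; 13th = D#.
Counting 9 letters and 14 half steps from C# gives a major ninth.

major 9th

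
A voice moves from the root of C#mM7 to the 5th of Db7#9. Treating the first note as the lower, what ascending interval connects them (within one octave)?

The root of C#mM7 is C#; the 5th of Db7#9 is Ab.
6 letter names make it a sixth; at 7 semitones (a whole step narrower than major) the quality is diminished.

diminished sixth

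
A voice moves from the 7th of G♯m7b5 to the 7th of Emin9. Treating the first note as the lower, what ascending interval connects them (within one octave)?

minor 6th

G♯m7b5 has F♯ as its 7th, and Emin9 has D as its 7th.
6 letter names make it a sixth; at 8 semitones (a half step narrower than major) the quality is minor.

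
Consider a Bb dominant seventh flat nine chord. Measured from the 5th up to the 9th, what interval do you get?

diminished fifth

Bb7b9: Bb-D-F-Ab-Cb.
5th = F; 9th = Cb.
5 letter names make it a fifth; at 6 semitones (a half step narrower than perfect) the quality is diminished.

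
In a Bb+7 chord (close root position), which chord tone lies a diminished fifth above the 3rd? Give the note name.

Ab

Spelling the chord: Bb–D–F#–Ab.
The 3rd is D. A diminished fifth above D is Ab.
Ab is the chord's 7th.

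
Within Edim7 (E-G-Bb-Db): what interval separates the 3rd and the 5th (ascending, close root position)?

3rd = G; 5th = Bb.
3 letter names make it a third; at 3 semitones (a half step narrower than major) the quality is minor.

m3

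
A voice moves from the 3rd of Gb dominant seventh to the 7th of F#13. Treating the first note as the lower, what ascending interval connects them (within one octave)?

augmented fourth

The 3rd of Gb dominant seventh is Bb; the 7th of F#13 is E.
From Bb to E: 6 semitones over a fourth = augmented.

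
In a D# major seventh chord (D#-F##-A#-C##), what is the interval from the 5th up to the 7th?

So we need the interval from A# up to C##.
From A# to C## is 4 semitones, exactly the major third.

major third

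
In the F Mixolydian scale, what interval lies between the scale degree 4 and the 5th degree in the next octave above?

major ninth

Spelling the F Mixolydian scale: F G A B♭ C D E♭.
So we need the interval from B♭ up to C.
Counting 9 letters and 14 half steps from B♭ gives a major ninth.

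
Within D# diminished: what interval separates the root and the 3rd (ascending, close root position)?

D#dim: D#-F#-A.
The root is D# and the 3rd is F#.
From D# to F#: 3 semitones over a third = minor.

m3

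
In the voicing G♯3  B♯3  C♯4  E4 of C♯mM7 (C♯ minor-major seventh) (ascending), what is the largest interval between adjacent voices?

Adjacent intervals: G♯3→B♯3 = major third; B♯3→C♯4 = minor second; C♯4→E4 = minor third.
The largest is G♯3 to B♯3, a major third (4 semitones).

M3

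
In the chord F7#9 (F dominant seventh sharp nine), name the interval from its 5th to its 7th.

Spelling the chord: F-A-C-Eb-G#.
So we need the interval from C up to Eb.
C up to Eb is 3 semitones, a half step narrower than a major third, so the interval is minor.

minor 3rd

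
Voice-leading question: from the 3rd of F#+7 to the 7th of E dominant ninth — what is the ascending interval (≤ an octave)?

F#+7 has A# as its 3rd, and E dominant ninth has D as its 7th.
From A# to D: 4 semitones over a fourth = diminished.

d4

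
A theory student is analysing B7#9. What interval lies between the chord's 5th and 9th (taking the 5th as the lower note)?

B7#9: B D# F# A C##.
The 5th is F# and the 9th is C##.
F# up to C## is 8 semitones, a half step wider than a perfect fifth, so the interval is augmented.

augmented 5th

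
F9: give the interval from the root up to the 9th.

The chord tones of F9 (F dominant ninth) are F-A-C-Eb-G.
So we need the interval from F up to G.
Counting 9 letters and 14 half steps from F gives a major ninth.

major ninth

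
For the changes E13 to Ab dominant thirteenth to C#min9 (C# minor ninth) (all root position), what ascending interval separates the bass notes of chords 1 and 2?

d4

The roots are E and Ab.
E up to Ab is 4 semitones, a half step narrower than a perfect fourth, so the interval is diminished.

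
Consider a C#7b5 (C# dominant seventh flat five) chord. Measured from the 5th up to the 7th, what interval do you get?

C#7b5 is spelled C#–E#–G–B.
That puts G below B.
Counting 3 letters and 4 half steps from G gives a major third.

major third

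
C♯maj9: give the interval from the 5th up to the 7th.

major third

C♯maj9 (C♯ major ninth): C♯-E♯-G♯-B♯-D♯.
That puts G♯ below B♯.
From G♯ to B♯ is 4 semitones, exactly the major third.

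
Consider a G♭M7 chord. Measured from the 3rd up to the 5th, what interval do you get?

minor third

G♭Δ7 (G♭ major seventh) is spelled G♭, B♭, D♭, F.
3rd = B♭; 5th = D♭.
B♭ up to D♭ is 3 semitones, a half step narrower than a major third, so the interval is minor.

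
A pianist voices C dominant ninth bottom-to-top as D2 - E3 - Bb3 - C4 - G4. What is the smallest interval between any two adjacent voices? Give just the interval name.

major second

Adjacent intervals: D2→E3 = major ninth; E3→Bb3 = diminished fifth; Bb3→C4 = major second; C4→G4 = perfect fifth.
The smallest is Bb3 to C4, a major second (2 semitones).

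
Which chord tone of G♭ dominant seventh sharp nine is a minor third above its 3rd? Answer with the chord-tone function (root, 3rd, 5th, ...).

5th

G♭7#9 is spelled G♭, B♭, D♭, F♭, A.
The 3rd is B♭. A minor third above B♭ is D♭.
D♭ is the chord's 5th.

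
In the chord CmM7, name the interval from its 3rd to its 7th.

The chord tones of C minor-major seventh are C–E♭–G–B.
3rd = E♭; 7th = B.
5 letter names make it a fifth; at 8 semitones (a half step wider than perfect) the quality is augmented.

augmented 5th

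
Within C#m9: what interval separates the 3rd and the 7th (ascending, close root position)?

Spelling the chord: C#-E-G#-B-D#.
3rd = E; 7th = B.
E up to B spans 5 letter names and 7 semitones — a perfect fifth.

P5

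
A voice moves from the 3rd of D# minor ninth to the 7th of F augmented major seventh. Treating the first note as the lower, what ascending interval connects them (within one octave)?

minor seventh

The 3rd of D# minor ninth is F#; the 7th of F augmented major seventh is E.
From F# to E: 10 semitones over a seventh = minor.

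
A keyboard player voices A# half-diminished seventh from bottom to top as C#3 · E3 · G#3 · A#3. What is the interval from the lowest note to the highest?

The outer voices are C#3 and A#3.
From C# to A# is 9 semitones, exactly the major sixth.

M6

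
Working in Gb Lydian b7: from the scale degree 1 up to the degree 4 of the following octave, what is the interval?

augmented eleventh

Gb lydian dominant: Gb Ab Bb C Db Eb Fb.
So we need the interval from Gb up to C.
Gb up to C is 18 semitones, a half step wider than a perfect eleventh, so the interval is augmented.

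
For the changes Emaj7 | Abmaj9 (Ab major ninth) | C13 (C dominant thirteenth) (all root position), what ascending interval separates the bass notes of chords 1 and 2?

The roots are E and Ab.
E up to Ab is 4 semitones, a half step narrower than a perfect fourth, so the interval is diminished.

diminished fourth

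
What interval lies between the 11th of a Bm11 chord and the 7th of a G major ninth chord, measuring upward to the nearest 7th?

major 2nd

The 11th of Bm11 is E; the 7th of G major ninth is F♯.
E up to F♯ spans 2 letter names and 2 semitones — a major second.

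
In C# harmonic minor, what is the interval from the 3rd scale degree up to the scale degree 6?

Spelling C# harmonic minor: C# D# E F# G# A B#.
That puts E below A.
Counting 4 letters and 5 half steps from E gives a perfect fourth.

P4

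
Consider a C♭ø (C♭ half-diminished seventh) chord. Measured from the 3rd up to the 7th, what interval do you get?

perfect 5th

C♭ half-diminished seventh is spelled C♭ E𝄫 G𝄫 B𝄫.
The 3rd is E𝄫 and the 7th is B𝄫.
From E𝄫 to B𝄫 is 7 semitones, exactly the perfect fifth.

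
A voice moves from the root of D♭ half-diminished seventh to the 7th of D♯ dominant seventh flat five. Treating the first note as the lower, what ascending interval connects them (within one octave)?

The root of D♭ half-diminished seventh is D♭; the 7th of D♯ dominant seventh flat five is C♯.
From D♭ to C♯: 12 semitones over a seventh = augmented.

augmented 7th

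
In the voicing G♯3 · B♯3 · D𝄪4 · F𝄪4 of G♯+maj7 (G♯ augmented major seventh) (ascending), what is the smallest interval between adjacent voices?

minor third

Adjacent intervals: G♯3→B♯3 = major third; B♯3→D𝄪4 = major third; D𝄪4→F𝄪4 = minor third.
The smallest is D𝄪4 to F𝄪4, a minor third (3 semitones).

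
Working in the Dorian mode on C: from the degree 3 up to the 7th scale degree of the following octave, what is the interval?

The scale runs C D E♭ F G A B♭.
So we need the interval from E♭ up to B♭.
From E♭ to B♭ is 19 semitones, exactly the perfect twelfth.

perfect twelfth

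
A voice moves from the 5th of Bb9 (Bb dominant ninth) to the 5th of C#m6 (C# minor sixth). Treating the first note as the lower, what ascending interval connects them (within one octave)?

augmented 2nd

The 5th of Bb9 (Bb dominant ninth) is F; the 5th of C#m6 (C# minor sixth) is G#.
From F to G#: 3 semitones over a second = augmented.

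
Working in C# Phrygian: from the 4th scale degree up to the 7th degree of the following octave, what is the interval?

C# phrygian: C# D E F# G# A B.
4th scale degree = F#; degree 7 (up an octave) = B.
From F# to B is 17 semitones, exactly the perfect eleventh.

perfect eleventh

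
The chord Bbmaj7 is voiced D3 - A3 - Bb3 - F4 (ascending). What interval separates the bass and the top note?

The outer voices are D3 and F4.
D up to F is 15 semitones, a half step narrower than a major tenth, so the interval is minor.

minor tenth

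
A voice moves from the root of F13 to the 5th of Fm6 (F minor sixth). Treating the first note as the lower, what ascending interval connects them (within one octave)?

F13 has F as its root, and Fm6 (F minor sixth) has C as its 5th.
From F to C is 7 semitones, exactly the perfect fifth.

perfect 5th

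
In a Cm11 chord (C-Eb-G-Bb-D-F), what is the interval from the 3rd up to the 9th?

major seventh

The 3rd is Eb and the 9th is D.
Eb up to D spans 7 letter names and 11 semitones — a major seventh.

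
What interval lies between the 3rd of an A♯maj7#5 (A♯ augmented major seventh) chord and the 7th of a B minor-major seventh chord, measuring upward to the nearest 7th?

minor sixth

The 3rd of A♯maj7#5 (A♯ augmented major seventh) is C𝄪; the 7th of B minor-major seventh is A♯.
C𝄪 up to A♯ is 8 semitones, a half step narrower than a major sixth, so the interval is minor.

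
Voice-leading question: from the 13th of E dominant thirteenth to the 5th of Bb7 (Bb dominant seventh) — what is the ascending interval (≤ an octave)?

E dominant thirteenth has C# as its 13th, and Bb7 (Bb dominant seventh) has F as its 5th.
C# up to F is 4 semitones, a half step narrower than a perfect fourth, so the interval is diminished.

diminished fourth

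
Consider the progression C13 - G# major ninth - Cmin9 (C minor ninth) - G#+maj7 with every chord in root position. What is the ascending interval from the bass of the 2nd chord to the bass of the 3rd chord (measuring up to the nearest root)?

diminished 4th

The roots are G# and C.
4 letter names make it a fourth; at 4 semitones (a half step narrower than perfect) the quality is diminished.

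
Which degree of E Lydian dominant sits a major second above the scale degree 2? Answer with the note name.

G#

The scale is E F# G# A# B C# D.
The scale degree 2 is F#; a major second above that is G# — scale degree 3.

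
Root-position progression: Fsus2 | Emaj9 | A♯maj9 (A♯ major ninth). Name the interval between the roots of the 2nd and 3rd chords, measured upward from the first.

augmented fourth

The roots are E and A♯.
From E to A♯: 6 semitones over a fourth = augmented.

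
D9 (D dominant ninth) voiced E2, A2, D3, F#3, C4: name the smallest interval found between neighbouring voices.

major third

Adjacent intervals: E2→A2 = perfect fourth; A2→D3 = perfect fourth; D3→F#3 = major third; F#3→C4 = diminished fifth.
The smallest is D3 to F#3, a major third (4 semitones).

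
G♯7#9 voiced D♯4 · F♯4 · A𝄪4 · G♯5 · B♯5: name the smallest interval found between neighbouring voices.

Adjacent intervals: D♯4→F♯4 = minor third; F♯4→A𝄪4 = augmented third; A𝄪4→G♯5 = diminished seventh; G♯5→B♯5 = major third.
The smallest is D♯4 to F♯4, a minor third (3 semitones).

minor third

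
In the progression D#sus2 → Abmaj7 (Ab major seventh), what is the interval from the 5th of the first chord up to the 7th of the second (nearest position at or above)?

d7

The 5th of D#sus2 is A#; the 7th of Abmaj7 (Ab major seventh) is G.
From A# to G: 9 semitones over a seventh = diminished.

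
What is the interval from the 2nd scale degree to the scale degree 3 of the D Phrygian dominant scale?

A2

The scale runs D Eb F# G A Bb C.
2nd scale degree = Eb; scale degree 3 = F#.
From Eb to F#: 3 semitones over a second = augmented.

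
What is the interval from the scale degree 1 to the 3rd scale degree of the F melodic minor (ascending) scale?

m3

The scale runs F G Ab Bb C D E.
That puts F below Ab.
3 letter names make it a third; at 3 semitones (a half step narrower than major) the quality is minor.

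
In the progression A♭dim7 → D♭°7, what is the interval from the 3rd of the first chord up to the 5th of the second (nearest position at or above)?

The 3rd of A♭dim7 is C♭; the 5th of D♭°7 is A𝄫.
C♭ up to A𝄫 is 8 semitones, a half step narrower than a major sixth, so the interval is minor.

minor sixth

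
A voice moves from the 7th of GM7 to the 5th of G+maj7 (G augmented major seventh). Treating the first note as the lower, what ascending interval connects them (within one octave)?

major sixth

The 7th of GM7 is F#; the 5th of G+maj7 (G augmented major seventh) is D#.
F# up to D# spans 6 letter names and 9 semitones — a major sixth.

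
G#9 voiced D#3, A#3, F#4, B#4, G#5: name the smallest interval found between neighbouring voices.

augmented fourth

Adjacent intervals: D#3→A#3 = perfect fifth; A#3→F#4 = minor sixth; F#4→B#4 = augmented fourth; B#4→G#5 = minor sixth.
The smallest is F#4 to B#4, an augmented fourth (6 semitones).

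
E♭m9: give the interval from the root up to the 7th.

E♭ minor ninth is spelled E♭ G♭ B♭ D♭ F.
That puts E♭ below D♭.
E♭ up to D♭ is 10 semitones, a half step narrower than a major seventh, so the interval is minor.

minor seventh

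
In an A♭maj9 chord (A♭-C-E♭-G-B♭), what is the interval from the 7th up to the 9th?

The 7th is G and the 9th is B♭.
3 letter names make it a third; at 3 semitones (a half step narrower than major) the quality is minor.

minor third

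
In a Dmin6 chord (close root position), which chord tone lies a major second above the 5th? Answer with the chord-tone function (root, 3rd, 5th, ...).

Dm6 is spelled D F A B.
The 5th is A. A major second above A is B.
B is the chord's 6th.

6th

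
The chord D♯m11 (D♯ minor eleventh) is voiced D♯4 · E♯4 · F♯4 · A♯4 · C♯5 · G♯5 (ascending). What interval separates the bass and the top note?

perfect eleventh

The outer voices are D♯4 and G♯5.
From D♯ to G♯ is 17 semitones, exactly the perfect eleventh.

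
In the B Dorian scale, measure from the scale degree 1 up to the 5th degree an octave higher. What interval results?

P12

The scale runs B C♯ D E F♯ G♯ A.
So we need the interval from B up to F♯.
From B to F♯ is 19 semitones, exactly the perfect twelfth.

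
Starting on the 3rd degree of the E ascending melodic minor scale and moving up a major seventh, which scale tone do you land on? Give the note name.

The scale is E F♯ G A B C♯ D♯.
The 3rd degree is G; a major seventh above that is F♯ — scale degree 2.

F#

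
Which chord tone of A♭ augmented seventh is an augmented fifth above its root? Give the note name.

Spelling the chord: A♭ C E G♭.
The root is A♭. An augmented fifth above A♭ is E.
E is the chord's 5th.

E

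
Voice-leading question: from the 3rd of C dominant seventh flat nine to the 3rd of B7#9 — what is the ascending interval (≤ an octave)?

C dominant seventh flat nine has E as its 3rd, and B7#9 has D# as its 3rd.
From E to D# is 11 semitones, exactly the major seventh.

major seventh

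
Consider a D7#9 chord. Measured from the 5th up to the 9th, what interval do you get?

The chord tones of D7#9 are D, F♯, A, C, E♯.
That puts A below E♯.
5 letter names make it a fifth; at 8 semitones (a half step wider than perfect) the quality is augmented.

A5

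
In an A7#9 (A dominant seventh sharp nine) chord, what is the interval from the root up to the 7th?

The chord tones of A7#9 (A dominant seventh sharp nine) are A C♯ E G B♯.
That puts A below G.
7 letter names make it a seventh; at 10 semitones (a half step narrower than major) the quality is minor.

minor seventh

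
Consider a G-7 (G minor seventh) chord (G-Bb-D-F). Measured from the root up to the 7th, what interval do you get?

Root = G; 7th = F.
7 letter names make it a seventh; at 10 semitones (a half step narrower than major) the quality is minor.

minor seventh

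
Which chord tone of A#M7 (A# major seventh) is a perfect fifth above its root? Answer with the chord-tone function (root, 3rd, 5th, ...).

A# major seventh: A#-C##-E#-G##.
The root is A#. A perfect fifth above A# is E#.
E# is the chord's 5th.

5th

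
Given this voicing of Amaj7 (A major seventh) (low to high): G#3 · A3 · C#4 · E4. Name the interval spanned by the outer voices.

minor sixth

The outer voices are G#3 and E4.
G# up to E is 8 semitones, a half step narrower than a major sixth, so the interval is minor.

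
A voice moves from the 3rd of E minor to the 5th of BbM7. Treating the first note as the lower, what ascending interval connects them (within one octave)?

minor 7th

The 3rd of E minor is G; the 5th of BbM7 is F.
7 letter names make it a seventh; at 10 semitones (a half step narrower than major) the quality is minor.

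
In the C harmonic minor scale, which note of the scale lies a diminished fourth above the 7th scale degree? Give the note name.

The scale is C D Eb F G Ab B.
The 7th scale degree is B; a diminished fourth above that is Eb — scale degree 3.

Eb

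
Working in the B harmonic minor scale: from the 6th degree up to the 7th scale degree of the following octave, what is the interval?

B harmonic minor: B C# D E F# G A#.
6th degree = G; scale degree 7 (up an octave) = A#.
From G to A#: 15 semitones over a ninth = augmented.

augmented ninth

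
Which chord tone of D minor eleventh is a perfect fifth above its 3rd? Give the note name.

C

Spelling the chord: D–F–A–C–E–G.
The 3rd is F. A perfect fifth above F is C.
C is the chord's 7th.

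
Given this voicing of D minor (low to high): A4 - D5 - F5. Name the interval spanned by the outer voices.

minor 6th

The outer voices are A4 and F5.
6 letter names make it a sixth; at 8 semitones (a half step narrower than major) the quality is minor.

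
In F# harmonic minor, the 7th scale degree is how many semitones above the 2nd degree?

9

The scale is F# G# A B C# D E#.
G# up to E# is a major sixth — 9 semitones.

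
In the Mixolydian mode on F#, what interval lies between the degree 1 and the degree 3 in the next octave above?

major tenth

The scale runs F# G# A# B C# D# E.
Degree 1 = F#; degree 3 (up an octave) = A#.
Counting 10 letters and 16 half steps from F# gives a major tenth.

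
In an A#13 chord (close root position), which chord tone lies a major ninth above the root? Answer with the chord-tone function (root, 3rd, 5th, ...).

9th

The chord tones of A# dominant thirteenth are A#–C##–E#–G#–B#–F##.
The root is A#. A major ninth above A# is B#.
B# is the chord's 9th.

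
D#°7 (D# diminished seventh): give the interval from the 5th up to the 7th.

m3

D#dim7 (D# diminished seventh): D#–F#–A–C.
That puts A below C.
A up to C is 3 semitones, a half step narrower than a major third, so the interval is minor.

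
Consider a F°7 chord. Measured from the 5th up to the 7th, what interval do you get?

Spelling the chord: F Ab Cb Ebb.
That puts Cb below Ebb.
From Cb to Ebb: 3 semitones over a third = minor.

minor third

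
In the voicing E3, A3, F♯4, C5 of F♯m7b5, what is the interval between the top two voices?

diminished fifth

Those voices are F♯4 and C5.
5 letter names make it a fifth; at 6 semitones (a half step narrower than perfect) the quality is diminished.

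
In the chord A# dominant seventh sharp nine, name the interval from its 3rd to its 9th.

major seventh

A#7#9 (A# dominant seventh sharp nine) is spelled A# C## E# G# B##.
That puts C## below B##.
From C## to B## is 11 semitones, exactly the major seventh.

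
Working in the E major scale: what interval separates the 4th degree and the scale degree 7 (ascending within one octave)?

E major: E F♯ G♯ A B C♯ D♯.
That puts A below D♯.
From A to D♯: 6 semitones over a fourth = augmented.

augmented fourth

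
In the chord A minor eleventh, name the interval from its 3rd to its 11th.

Am11 is spelled A–C–E–G–B–D.
The 3rd is C and the 11th is D.
C up to D spans 9 letter names and 14 semitones — a major ninth.

major 9th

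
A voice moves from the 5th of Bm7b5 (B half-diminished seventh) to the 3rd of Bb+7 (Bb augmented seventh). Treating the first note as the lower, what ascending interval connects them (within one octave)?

The 5th of Bm7b5 (B half-diminished seventh) is F; the 3rd of Bb+7 (Bb augmented seventh) is D.
Counting 6 letters and 9 half steps from F gives a major sixth.

major sixth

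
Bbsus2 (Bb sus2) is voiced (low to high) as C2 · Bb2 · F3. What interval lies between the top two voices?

perfect fifth

Those voices are Bb2 and F3.
Counting 5 letters and 7 half steps from Bb gives a perfect fifth.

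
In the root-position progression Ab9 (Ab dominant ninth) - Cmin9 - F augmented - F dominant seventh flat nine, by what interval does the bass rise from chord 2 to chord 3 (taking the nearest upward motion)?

The roots are C and F.
Counting 4 letters and 5 half steps from C gives a perfect fourth.

perfect 4th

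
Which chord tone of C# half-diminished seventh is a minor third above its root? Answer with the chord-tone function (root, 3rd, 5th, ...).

3rd

C#m7b5: C#, E, G, B.
The root is C#. A minor third above C# is E.
E is the chord's 3rd.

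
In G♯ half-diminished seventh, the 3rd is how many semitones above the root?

3

G♯ half-diminished seventh is spelled G♯-B-D-F♯.
G♯ to B is a minor third: 3 semitones.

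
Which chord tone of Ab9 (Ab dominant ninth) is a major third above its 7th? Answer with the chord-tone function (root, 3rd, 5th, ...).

9th

Spelling the chord: Ab-C-Eb-Gb-Bb.
The 7th is Gb. A major third above Gb is Bb.
Bb is the chord's 9th.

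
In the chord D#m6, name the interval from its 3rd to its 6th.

augmented fourth

Spelling the chord: D# F# A# B#.
3rd = F#; 6th = B#.
4 letter names make it a fourth; at 6 semitones (a half step wider than perfect) the quality is augmented.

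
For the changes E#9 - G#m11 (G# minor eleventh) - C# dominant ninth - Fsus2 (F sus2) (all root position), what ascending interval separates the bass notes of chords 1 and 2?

The roots are E# and G#.
E# up to G# is 3 semitones, a half step narrower than a major third, so the interval is minor.

minor 3rd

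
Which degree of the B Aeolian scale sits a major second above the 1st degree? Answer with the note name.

C#

The scale is B C# D E F# G A.
The 1st degree is B; a major second above that is C# — scale degree 2.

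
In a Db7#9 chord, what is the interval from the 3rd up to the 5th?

Db dominant seventh sharp nine: Db F Ab Cb E.
The 3rd is F and the 5th is Ab.
From F to Ab: 3 semitones over a third = minor.

m3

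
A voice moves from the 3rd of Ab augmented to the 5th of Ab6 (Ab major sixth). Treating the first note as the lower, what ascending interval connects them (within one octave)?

Ab augmented has C as its 3rd, and Ab6 (Ab major sixth) has Eb as its 5th.
From C to Eb: 3 semitones over a third = minor.

minor 3rd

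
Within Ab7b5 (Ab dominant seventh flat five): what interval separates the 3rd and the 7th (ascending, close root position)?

diminished fifth

Spelling the chord: Ab-C-Ebb-Gb.
3rd = C; 7th = Gb.
From C to Gb: 6 semitones over a fifth = diminished.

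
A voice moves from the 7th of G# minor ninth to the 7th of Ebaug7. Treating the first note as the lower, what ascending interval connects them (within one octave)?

The 7th of G# minor ninth is F#; the 7th of Ebaug7 is Db.
F# up to Db is 7 semitones, a whole step narrower than a major sixth, so the interval is diminished.

diminished 6th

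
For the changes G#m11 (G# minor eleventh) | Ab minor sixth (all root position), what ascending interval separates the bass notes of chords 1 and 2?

The roots are G# and Ab.
From G# to Ab: 0 semitones over a second = diminished.

diminished second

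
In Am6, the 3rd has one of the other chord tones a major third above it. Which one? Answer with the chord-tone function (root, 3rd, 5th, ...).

The chord tones of A minor sixth are A-C-E-F#.
The 3rd is C. A major third above C is E.
E is the chord's 5th.

5th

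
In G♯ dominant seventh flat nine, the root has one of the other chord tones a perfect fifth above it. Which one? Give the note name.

The chord tones of G♯7b9 (G♯ dominant seventh flat nine) are G♯–B♯–D♯–F♯–A.
The root is G♯. A perfect fifth above G♯ is D♯.
D♯ is the chord's 5th.

D#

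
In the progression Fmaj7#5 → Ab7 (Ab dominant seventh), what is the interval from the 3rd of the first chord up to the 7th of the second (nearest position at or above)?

Fmaj7#5 has A as its 3rd, and Ab7 (Ab dominant seventh) has Gb as its 7th.
A up to Gb is 9 semitones, a whole step narrower than a major seventh, so the interval is diminished.

diminished 7th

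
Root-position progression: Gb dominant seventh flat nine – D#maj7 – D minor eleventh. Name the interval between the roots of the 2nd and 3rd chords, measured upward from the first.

The roots are D# and D.
D# up to D is 11 semitones, a half step narrower than a perfect octave, so the interval is diminished.

diminished octave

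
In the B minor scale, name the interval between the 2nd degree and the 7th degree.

minor sixth

Spelling the B minor scale: B C# D E F# G A.
So we need the interval from C# up to A.
C# up to A is 8 semitones, a half step narrower than a major sixth, so the interval is minor.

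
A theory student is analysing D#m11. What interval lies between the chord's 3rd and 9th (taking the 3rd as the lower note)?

D#m11: D#-F#-A#-C#-E#-G#.
3rd = F#; 9th = E#.
F# up to E# spans 7 letter names and 11 semitones — a major seventh.

major 7th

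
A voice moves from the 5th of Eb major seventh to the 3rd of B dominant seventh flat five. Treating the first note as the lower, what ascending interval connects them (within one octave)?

The 5th of Eb major seventh is Bb; the 3rd of B dominant seventh flat five is D#.
Bb up to D# is 5 semitones, a half step wider than a major third, so the interval is augmented.

augmented third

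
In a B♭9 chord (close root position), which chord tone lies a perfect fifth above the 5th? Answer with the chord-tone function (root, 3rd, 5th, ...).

Spelling the chord: B♭-D-F-A♭-C.
The 5th is F. A perfect fifth above F is C.
C is the chord's 9th.

9th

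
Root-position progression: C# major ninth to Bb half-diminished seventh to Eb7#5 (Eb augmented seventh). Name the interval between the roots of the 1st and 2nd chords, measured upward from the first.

diminished seventh

The roots are C# and Bb.
7 letter names make it a seventh; at 9 semitones (a whole step narrower than major) the quality is diminished.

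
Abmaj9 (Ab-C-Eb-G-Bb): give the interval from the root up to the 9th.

So we need the interval from Ab up to Bb.
Counting 9 letters and 14 half steps from Ab gives a major ninth.

major 9th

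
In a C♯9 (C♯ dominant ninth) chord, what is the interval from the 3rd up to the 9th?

minor seventh

Spelling the chord: C♯, E♯, G♯, B, D♯.
So we need the interval from E♯ up to D♯.
From E♯ to D♯: 10 semitones over a seventh = minor.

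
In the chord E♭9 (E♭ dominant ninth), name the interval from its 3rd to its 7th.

diminished fifth

The chord tones of E♭9 are E♭–G–B♭–D♭–F.
That puts G below D♭.
From G to D♭: 6 semitones over a fifth = diminished.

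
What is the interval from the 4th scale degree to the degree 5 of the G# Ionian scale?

G# major: G# A# B# C# D# E# F##.
The 4th scale degree is C# and the 5th scale degree is D#.
C# up to D# spans 2 letter names and 2 semitones — a major second.

major second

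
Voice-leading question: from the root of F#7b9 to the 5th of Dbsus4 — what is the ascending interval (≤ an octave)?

diminished third

The root of F#7b9 is F#; the 5th of Dbsus4 is Ab.
F# up to Ab is 2 semitones, a whole step narrower than a major third, so the interval is diminished.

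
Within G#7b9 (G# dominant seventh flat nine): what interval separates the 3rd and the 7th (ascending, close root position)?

diminished fifth

Spelling the chord: G#, B#, D#, F#, A.
That puts B# below F#.
5 letter names make it a fifth; at 6 semitones (a half step narrower than perfect) the quality is diminished.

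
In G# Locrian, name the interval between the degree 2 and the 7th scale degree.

major 6th

Spelling G# Locrian: G# A B C# D E F#.
So we need the interval from A up to F#.
A up to F# spans 6 letter names and 9 semitones — a major sixth.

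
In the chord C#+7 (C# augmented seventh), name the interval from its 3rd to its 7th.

d5

The chord tones of C#+7 (C# augmented seventh) are C#, E#, G##, B.
3rd = E#; 7th = B.
From E# to B: 6 semitones over a fifth = diminished.
That tritone between 3rd and 7th is what gives the dominant seventh its pull toward resolution.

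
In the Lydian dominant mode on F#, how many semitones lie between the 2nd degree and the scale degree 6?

The scale is F# G# A# B# C# D# E.
G# up to D# is a perfect fifth — 7 semitones.

7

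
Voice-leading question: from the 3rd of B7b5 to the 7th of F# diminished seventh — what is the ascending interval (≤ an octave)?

diminished second

The 3rd of B7b5 is D#; the 7th of F# diminished seventh is Eb.
D# up to Eb is 0 semitones, a whole step narrower than a major second, so the interval is diminished.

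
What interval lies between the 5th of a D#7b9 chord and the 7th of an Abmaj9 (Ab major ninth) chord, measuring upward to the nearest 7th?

diminished 7th

The 5th of D#7b9 is A#; the 7th of Abmaj9 (Ab major ninth) is G.
From A# to G: 9 semitones over a seventh = diminished.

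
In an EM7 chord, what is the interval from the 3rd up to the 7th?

Spelling the chord: E, G#, B, D#.
That puts G# below D#.
G# up to D# spans 5 letter names and 7 semitones — a perfect fifth.

perfect fifth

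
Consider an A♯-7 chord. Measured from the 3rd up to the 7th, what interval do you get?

perfect fifth

A♯-7 is spelled A♯ C♯ E♯ G♯.
So we need the interval from C♯ up to G♯.
Counting 5 letters and 7 half steps from C♯ gives a perfect fifth.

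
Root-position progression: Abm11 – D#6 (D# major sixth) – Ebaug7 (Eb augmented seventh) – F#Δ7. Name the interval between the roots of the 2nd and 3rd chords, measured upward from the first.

The roots are D# and Eb.
2 letter names make it a second; at 0 semitones (a whole step narrower than major) the quality is diminished.

diminished second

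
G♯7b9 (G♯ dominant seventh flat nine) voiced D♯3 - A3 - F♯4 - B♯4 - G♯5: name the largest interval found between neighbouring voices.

Adjacent intervals: D♯3→A3 = diminished fifth; A3→F♯4 = major sixth; F♯4→B♯4 = augmented fourth; B♯4→G♯5 = minor sixth.
The largest is A3 to F♯4, a major sixth (9 semitones).

major sixth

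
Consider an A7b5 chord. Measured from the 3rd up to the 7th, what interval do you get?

A7b5 (A dominant seventh flat five): A, C♯, E♭, G.
The 3rd is C♯ and the 7th is G.
C♯ up to G is 6 semitones, a half step narrower than a perfect fifth, so the interval is diminished.
That tritone between 3rd and 7th is what gives the dominant seventh its pull toward resolution.

d5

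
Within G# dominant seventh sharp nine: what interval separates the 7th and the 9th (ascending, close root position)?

The chord tones of G#7#9 (G# dominant seventh sharp nine) are G#–B#–D#–F#–A##.
The 7th is F# and the 9th is A##.
From F# to A##: 5 semitones over a third = augmented.

augmented third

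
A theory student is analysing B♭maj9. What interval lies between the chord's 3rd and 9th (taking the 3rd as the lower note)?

minor seventh

B♭maj9: B♭-D-F-A-C.
That puts D below C.
7 letter names make it a seventh; at 10 semitones (a half step narrower than major) the quality is minor.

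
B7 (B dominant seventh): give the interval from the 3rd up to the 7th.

The chord tones of B7 are B–D♯–F♯–A.
So we need the interval from D♯ up to A.
D♯ up to A is 6 semitones, a half step narrower than a perfect fifth, so the interval is diminished.
This 3–7 tritone is the characteristic tension at the heart of the dominant sound.

diminished fifth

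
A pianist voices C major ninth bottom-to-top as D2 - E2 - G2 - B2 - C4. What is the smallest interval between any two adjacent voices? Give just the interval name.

Adjacent intervals: D2→E2 = major second; E2→G2 = minor third; G2→B2 = major third; B2→C4 = minor ninth.
The smallest is D2 to E2, a major second (2 semitones).

major second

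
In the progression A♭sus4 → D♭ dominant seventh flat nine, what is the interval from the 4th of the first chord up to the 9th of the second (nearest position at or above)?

minor 2nd

A♭sus4 has D♭ as its 4th, and D♭ dominant seventh flat nine has E𝄫 as its 9th.
D♭ up to E𝄫 is 1 semitone, a half step narrower than a major second, so the interval is minor.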